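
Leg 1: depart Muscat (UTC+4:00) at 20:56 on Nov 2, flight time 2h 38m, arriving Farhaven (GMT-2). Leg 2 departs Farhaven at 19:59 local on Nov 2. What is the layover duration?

2 hours 25 minutes

Convert departure to UTC: 20:56 − 4:00 = 16:56 UTC on Nov 2.
Add 2 hours 38 minutes flight time → 19:34 UTC.
Farhaven is UTC−2:00, so local arrival = 19:34 − 2:00 = 17:34 on Nov 2.
Layover = 19:59 − 17:34 = 2 hours 25 minutes.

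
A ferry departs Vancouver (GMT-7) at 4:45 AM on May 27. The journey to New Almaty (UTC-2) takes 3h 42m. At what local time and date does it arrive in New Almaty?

Convert departure to UTC: 4:45 AM + 7:00 = 11:45 AM UTC on May 27.
Add 3 hours 42 minutes travel time → 3:27 PM UTC.
New Almaty is UTC−2:00, so local arrival = 3:27 PM − 2:00 = 1:27 PM on May 27.

1:27 PM on May 27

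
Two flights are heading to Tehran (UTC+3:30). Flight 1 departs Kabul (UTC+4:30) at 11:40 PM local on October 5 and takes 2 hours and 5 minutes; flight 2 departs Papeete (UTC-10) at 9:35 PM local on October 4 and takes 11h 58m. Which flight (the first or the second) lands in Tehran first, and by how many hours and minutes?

Flight 1 in UTC: 11:40 PM − 4:30 = 7:10 PM on Oct 5.
+2 hours and 5 minutes → arrive 9:15 PM UTC on Oct 5.
Flight 2 in UTC: 9:35 PM + 10:00 = 7:35 AM on Oct 5.
+11 hours and 58 minutes → arrive 7:33 PM UTC on Oct 5.
Flight 2 lands earlier by 1 hour 42 minutes.

the second, by 1 hour 42 minutes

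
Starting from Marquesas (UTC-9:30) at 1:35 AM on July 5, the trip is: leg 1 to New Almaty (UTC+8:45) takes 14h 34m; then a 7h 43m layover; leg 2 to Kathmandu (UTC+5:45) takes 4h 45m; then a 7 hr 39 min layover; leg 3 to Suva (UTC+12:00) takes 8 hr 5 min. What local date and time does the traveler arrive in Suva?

Convert departure to UTC: 1:35 AM + 9:30 = 11:05 AM UTC on Jul 5.
Add 14 hours and 34 minutes leg 1 → 1:39 AM UTC (Jul 6).
Add 7 hours and 43 minutes layover in New Almaty → 9:22 AM UTC.
Add 4 hours 45 minutes leg 2 → 2:07 PM UTC.
Add 7 hours 39 minutes layover in Kathmandu → 9:46 PM UTC.
Add 8 hours and 5 minutes leg 3 → 5:51 AM UTC (Jul 7).
Suva is UTC+12:00, so local arrival = 5:51 AM + 12:00 = 5:51 PM on Jul 7.

5:51 PM on July 7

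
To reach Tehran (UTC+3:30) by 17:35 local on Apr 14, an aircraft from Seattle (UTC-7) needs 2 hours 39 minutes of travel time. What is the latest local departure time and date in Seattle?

04:26 on Apr 14

Target arrival in UTC: 17:35 − 3:30 = 14:05 on Apr 14.
Subtract 2 hours and 39 minutes → departure 11:26 UTC on Apr 14.
Seattle is UTC−7:00: 11:26 − 7:00 = 04:26 on Apr 14.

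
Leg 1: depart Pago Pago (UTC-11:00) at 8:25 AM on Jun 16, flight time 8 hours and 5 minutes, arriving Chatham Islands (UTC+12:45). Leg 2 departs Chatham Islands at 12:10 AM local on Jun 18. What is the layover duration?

7 hours 55 minutes

Convert departure to UTC: 8:25 AM + 11:00 = 7:25 PM UTC on Jun 16.
Add 8 hours 5 minutes flight time → 3:30 AM UTC (Jun 17).
Chatham Islands is UTC+12:45, so local arrival = 3:30 AM + 12:45 = 4:15 PM on Jun 17.
Layover = 12:10 AM − 4:15 PM (+1 day) = 7 hours 55 minutes.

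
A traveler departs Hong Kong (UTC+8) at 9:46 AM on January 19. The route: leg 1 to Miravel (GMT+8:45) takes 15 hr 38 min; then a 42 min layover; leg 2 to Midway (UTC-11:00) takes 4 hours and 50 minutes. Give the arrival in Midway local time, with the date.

Convert departure to UTC: 9:46 AM − 8:00 = 1:46 AM UTC on Jan 19.
Add 15 hours 38 minutes leg 1 → 5:24 PM UTC.
Add 42 minutes layover in Miravel → 6:06 PM UTC.
Add 4 hours and 50 minutes leg 2 → 10:56 PM UTC.
Midway is UTC−11:00, so local arrival = 10:56 PM − 11:00 = 11:56 AM on Jan 19.

11:56 AM on January 19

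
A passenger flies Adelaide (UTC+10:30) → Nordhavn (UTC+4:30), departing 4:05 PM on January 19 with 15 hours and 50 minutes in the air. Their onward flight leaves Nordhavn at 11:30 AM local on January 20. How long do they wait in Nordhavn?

9 hours 35 minutes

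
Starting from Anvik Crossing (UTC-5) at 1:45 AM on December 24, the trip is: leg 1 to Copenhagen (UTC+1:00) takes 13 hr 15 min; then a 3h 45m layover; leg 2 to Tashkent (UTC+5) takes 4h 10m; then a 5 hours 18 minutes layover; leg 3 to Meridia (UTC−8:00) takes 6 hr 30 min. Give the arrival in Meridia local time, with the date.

7:43 AM on Dec 25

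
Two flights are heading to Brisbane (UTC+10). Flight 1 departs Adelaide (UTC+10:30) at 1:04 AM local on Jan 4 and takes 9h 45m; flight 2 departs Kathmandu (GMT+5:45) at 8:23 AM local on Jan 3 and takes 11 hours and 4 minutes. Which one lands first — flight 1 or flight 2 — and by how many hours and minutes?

Flight 1 in UTC: 1:04 AM − 10:30 = 2:34 PM on Jan 3.
+9 hours 45 minutes → arrive 12:19 AM UTC on Jan 4.
Flight 2 in UTC: 8:23 AM − 5:45 = 2:38 AM on Jan 3.
+11 hours 4 minutes → arrive 1:42 PM UTC on Jan 3.
Flight 2 lands earlier by 10 hours 37 minutes.

the second, by 10 hours 37 minutes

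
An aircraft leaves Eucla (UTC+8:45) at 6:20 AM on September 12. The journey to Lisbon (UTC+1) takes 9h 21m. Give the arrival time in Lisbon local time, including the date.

Lisbon is 7:45 behind Eucla.
After 9 hours and 21 minutes it is 3:41 PM in Eucla.
Shift by the zone difference: 3:41 PM − 7:45 = 7:56 AM on Sep 12 in Lisbon.

7:56 AM on September 12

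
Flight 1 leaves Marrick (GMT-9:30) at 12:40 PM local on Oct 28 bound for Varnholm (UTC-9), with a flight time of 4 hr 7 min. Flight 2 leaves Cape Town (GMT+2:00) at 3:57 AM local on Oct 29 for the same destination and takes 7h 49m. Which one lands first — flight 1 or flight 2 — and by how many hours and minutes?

the first, by 7 hours 29 minutes

Flight 1 in UTC: 12:40 PM + 9:30 = 10:10 PM on Oct 28.
+4 hours and 7 minutes → arrive 2:17 AM UTC on Oct 29.
Flight 2 in UTC: 3:57 AM − 2:00 = 1:57 AM on Oct 29.
+7 hours and 49 minutes → arrive 9:46 AM UTC on Oct 29.
Flight 1 lands earlier by 7 hours 29 minutes.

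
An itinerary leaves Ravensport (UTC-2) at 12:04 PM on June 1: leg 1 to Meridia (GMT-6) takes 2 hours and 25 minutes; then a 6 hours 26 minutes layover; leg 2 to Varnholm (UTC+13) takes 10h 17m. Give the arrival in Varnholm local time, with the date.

Convert departure to UTC: 12:04 PM + 2:00 = 2:04 PM UTC on Jun 1.
Add 2 hours 25 minutes leg 1 → 4:29 PM UTC.
Add 6 hours 26 minutes layover in Meridia → 10:55 PM UTC.
Add 10 hours 17 minutes leg 2 → 9:12 AM UTC (Jun 2).
Varnholm is UTC+13:00, so local arrival = 9:12 AM + 13:00 = 10:12 PM on Jun 2.

10:12 PM on June 2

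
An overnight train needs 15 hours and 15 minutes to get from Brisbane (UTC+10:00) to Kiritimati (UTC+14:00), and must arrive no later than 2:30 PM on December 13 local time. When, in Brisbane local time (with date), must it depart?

7:15 PM on December 12

Target arrival in UTC: 2:30 PM − 14:00 = 12:30 AM on Dec 13.
Subtract 15 hours and 15 minutes → departure 9:15 AM UTC on Dec 12.
Brisbane is UTC+10:00: 9:15 AM + 10:00 = 7:15 PM on Dec 12.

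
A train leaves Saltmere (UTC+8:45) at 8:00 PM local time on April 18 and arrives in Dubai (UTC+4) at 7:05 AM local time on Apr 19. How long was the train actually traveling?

Dubai is 4:45 behind Saltmere.
Clock-face elapsed time (ignoring zones) is 11 hours 5 minutes.
Actual elapsed = 11 hours 5 minutes + 4:45 = 15 hours 50 minutes.

15 hours 50 minutes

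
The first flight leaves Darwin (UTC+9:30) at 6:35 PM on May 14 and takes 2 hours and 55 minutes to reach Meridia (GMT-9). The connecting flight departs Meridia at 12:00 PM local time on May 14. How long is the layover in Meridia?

9 hours

Convert departure to UTC: 6:35 PM − 9:30 = 9:05 AM UTC on May 14.
Add 2 hours and 55 minutes flight time → 12:00 PM UTC.
Meridia is UTC−9:00, so local arrival = 12:00 PM − 9:00 = 3:00 AM on May 14.
Layover = 12:00 PM − 3:00 AM = 9 hours.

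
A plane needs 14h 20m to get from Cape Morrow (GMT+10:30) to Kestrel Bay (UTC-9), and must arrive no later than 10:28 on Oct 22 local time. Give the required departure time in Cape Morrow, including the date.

Target arrival in UTC: 10:28 + 9:00 = 19:28 on Oct 22.
Subtract 14 hours 20 minutes → departure 05:08 UTC on Oct 22.
Cape Morrow is UTC+10:30: 05:08 + 10:30 = 15:38 on Oct 22.

15:38 on October 22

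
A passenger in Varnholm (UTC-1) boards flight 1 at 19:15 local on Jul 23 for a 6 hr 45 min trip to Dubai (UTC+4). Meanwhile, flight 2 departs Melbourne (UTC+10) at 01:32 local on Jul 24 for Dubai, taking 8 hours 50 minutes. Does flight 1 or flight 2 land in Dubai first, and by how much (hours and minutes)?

the second, by 2 hours 38 minutes

Flight 1 in UTC: 19:15 + 1:00 = 20:15 on Jul 23.
+6 hours 45 minutes → arrive 03:00 UTC on Jul 24.
Flight 2 in UTC: 01:32 − 10:00 = 15:32 on Jul 23.
+8 hours and 50 minutes → arrive 00:22 UTC on Jul 24.
Flight 2 lands earlier by 2 hours 38 minutes.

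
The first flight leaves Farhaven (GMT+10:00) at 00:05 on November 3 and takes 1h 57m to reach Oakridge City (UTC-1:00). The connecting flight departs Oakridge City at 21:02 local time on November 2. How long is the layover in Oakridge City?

Convert departure to UTC: 00:05 − 10:00 = 14:05 UTC on Nov 2.
Add 1 hour and 57 minutes flight time → 16:02 UTC.
Oakridge City is UTC−1:00, so local arrival = 16:02 − 1:00 = 15:02 on Nov 2.
Layover = 21:02 − 15:02 = 6 hours.

6 hours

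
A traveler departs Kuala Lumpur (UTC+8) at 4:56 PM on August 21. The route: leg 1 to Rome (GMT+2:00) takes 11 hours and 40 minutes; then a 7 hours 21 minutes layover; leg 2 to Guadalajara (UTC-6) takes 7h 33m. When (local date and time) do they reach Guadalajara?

5:30 AM on Aug 22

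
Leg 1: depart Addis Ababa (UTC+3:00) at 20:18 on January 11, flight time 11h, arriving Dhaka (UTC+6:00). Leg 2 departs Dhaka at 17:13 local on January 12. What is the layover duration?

Convert departure to UTC: 20:18 − 3:00 = 17:18 UTC on Jan 11.
Add 11 hours flight time → 04:18 UTC (Jan 12).
Dhaka is UTC+6:00, so local arrival = 04:18 + 6:00 = 10:18 on Jan 12.
Layover = 17:13 − 10:18 = 6 hours 55 minutes.

6 hours 55 minutes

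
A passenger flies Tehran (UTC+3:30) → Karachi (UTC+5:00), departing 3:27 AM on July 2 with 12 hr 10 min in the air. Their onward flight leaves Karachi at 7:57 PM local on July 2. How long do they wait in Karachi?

2 hours 50 minutes

Convert departure to UTC: 3:27 AM − 3:30 = 11:57 PM UTC on Jul 1.
Add 12 hours 10 minutes flight time → 12:07 PM UTC (Jul 2).
Karachi is UTC+5:00, so local arrival = 12:07 PM + 5:00 = 5:07 PM on Jul 2.
Layover = 7:57 PM − 5:07 PM = 2 hours 50 minutes.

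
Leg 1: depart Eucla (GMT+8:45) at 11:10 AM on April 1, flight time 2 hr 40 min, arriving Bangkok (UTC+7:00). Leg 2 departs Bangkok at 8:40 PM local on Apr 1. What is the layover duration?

8 hours 35 minutes

Convert departure to UTC: 11:10 AM − 8:45 = 2:25 AM UTC on Apr 1.
Add 2 hours 40 minutes flight time → 5:05 AM UTC.
Bangkok is UTC+7:00, so local arrival = 5:05 AM + 7:00 = 12:05 PM on Apr 1.
Layover = 8:40 PM − 12:05 PM = 8 hours 35 minutes.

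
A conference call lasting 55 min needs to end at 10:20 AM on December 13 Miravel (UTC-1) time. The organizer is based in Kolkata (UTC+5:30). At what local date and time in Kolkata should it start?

Target end time in UTC: 10:20 AM + 1:00 = 11:20 AM on Dec 13.
Subtract 55 minutes → start 10:25 AM UTC on Dec 13.
Kolkata is UTC+5:30: 10:25 AM + 5:30 = 3:55 PM on Dec 13.

3:55 PM on Dec 13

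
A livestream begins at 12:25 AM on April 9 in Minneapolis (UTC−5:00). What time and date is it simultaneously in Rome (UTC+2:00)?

Rome is 7:00 ahead of Minneapolis.
Shift by the zone difference: 12:25 AM + 7:00 = 7:25 AM on Apr 9 in Rome.

7:25 AM on Apr 9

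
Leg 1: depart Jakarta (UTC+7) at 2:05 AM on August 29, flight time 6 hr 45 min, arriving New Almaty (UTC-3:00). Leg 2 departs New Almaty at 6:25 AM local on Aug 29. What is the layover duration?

7 hours 35 minutes

Convert departure to UTC: 2:05 AM − 7:00 = 7:05 PM UTC on Aug 28.
Add 6 hours 45 minutes flight time → 1:50 AM UTC (Aug 29).
New Almaty is UTC−3:00, so local arrival = 1:50 AM − 3:00 = 10:50 PM on Aug 28.
Layover = 6:25 AM − 10:50 PM (+1 day) = 7 hours 35 minutes.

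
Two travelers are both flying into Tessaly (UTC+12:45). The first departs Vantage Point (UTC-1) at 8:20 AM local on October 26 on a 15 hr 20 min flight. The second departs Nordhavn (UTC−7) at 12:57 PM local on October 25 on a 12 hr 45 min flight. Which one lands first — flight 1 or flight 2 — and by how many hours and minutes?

the second, by 15 hours 58 minutes

Flight 1 in UTC: 8:20 AM + 1:00 = 9:20 AM on Oct 26.
+15 hours and 20 minutes → arrive 12:40 AM UTC on Oct 27.
Flight 2 in UTC: 12:57 PM + 7:00 = 7:57 PM on Oct 25.
+12 hours 45 minutes → arrive 8:42 AM UTC on Oct 26.
Flight 2 lands earlier by 15 hours 58 minutes.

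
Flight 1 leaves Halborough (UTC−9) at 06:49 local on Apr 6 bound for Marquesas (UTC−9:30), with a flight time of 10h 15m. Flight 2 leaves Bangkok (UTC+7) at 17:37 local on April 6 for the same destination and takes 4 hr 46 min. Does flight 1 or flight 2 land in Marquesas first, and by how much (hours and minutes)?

Flight 1 in UTC: 06:49 + 9:00 = 15:49 on Apr 6.
+10 hours and 15 minutes → arrive 02:04 UTC on Apr 7.
Flight 2 in UTC: 17:37 − 7:00 = 10:37 on Apr 6.
+4 hours 46 minutes → arrive 15:23 UTC on Apr 6.
Flight 2 lands earlier by 10 hours 41 minutes.

the second, by 10 hours 41 minutes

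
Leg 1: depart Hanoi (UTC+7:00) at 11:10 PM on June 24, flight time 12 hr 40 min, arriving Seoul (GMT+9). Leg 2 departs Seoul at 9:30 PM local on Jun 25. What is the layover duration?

7 hours 40 minutes

Convert departure to UTC: 11:10 PM − 7:00 = 4:10 PM UTC on Jun 24.
Add 12 hours 40 minutes flight time → 4:50 AM UTC (Jun 25).
Seoul is UTC+9:00, so local arrival = 4:50 AM + 9:00 = 1:50 PM on Jun 25.
Layover = 9:30 PM − 1:50 PM = 7 hours 40 minutes.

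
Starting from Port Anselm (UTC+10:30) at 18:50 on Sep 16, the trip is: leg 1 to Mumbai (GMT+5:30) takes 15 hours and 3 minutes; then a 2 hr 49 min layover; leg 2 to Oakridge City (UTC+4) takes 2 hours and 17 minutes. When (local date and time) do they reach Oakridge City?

Convert departure to UTC: 18:50 − 10:30 = 08:20 UTC on Sep 16.
Add 15 hours 3 minutes leg 1 → 23:23 UTC.
Add 2 hours 49 minutes layover in Mumbai → 02:12 UTC (Sep 17).
Add 2 hours and 17 minutes leg 2 → 04:29 UTC.
Oakridge City is UTC+4:00, so local arrival = 04:29 + 4:00 = 08:29 on Sep 17.

08:29 on Sep 17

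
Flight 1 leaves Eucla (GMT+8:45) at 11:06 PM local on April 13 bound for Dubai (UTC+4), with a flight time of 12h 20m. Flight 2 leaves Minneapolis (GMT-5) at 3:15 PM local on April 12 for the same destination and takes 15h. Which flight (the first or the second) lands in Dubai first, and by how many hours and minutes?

the second, by 15 hours 26 minutes

Flight 1 in UTC: 11:06 PM − 8:45 = 2:21 PM on Apr 13.
+12 hours 20 minutes → arrive 2:41 AM UTC on Apr 14.
Flight 2 in UTC: 3:15 PM + 5:00 = 8:15 PM on Apr 12.
+15 hours → arrive 11:15 AM UTC on Apr 13.
Flight 2 lands earlier by 15 hours 26 minutes.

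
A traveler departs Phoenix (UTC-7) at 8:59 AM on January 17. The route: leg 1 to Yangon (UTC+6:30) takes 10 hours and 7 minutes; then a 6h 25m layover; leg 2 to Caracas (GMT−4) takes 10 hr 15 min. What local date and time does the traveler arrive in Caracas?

2:46 PM on January 18

Convert departure to UTC: 8:59 AM + 7:00 = 3:59 PM UTC on Jan 17.
Add 10 hours 7 minutes leg 1 → 2:06 AM UTC (Jan 18).
Add 6 hours 25 minutes layover in Yangon → 8:31 AM UTC.
Add 10 hours 15 minutes leg 2 → 6:46 PM UTC.
Caracas is UTC−4:00, so local arrival = 6:46 PM − 4:00 = 2:46 PM on Jan 18.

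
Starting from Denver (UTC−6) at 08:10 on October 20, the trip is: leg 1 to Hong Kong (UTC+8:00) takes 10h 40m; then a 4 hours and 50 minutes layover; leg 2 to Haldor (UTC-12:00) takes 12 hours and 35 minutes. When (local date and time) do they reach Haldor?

Convert departure to UTC: 08:10 + 6:00 = 14:10 UTC on Oct 20.
Add 10 hours 40 minutes leg 1 → 00:50 UTC (Oct 21).
Add 4 hours 50 minutes layover in Hong Kong → 05:40 UTC.
Add 12 hours and 35 minutes leg 2 → 18:15 UTC.
Haldor is UTC−12:00, so local arrival = 18:15 − 12:00 = 06:15 on Oct 21.

06:15 on Oct 21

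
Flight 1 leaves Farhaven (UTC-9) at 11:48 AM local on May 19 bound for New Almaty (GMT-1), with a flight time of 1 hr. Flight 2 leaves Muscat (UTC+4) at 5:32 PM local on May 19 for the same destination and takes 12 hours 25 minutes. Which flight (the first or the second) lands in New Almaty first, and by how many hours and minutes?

Flight 1 in UTC: 11:48 AM + 9:00 = 8:48 PM on May 19.
+1 hour → arrive 9:48 PM UTC on May 19.
Flight 2 in UTC: 5:32 PM − 4:00 = 1:32 PM on May 19.
+12 hours 25 minutes → arrive 1:57 AM UTC on May 20.
Flight 1 lands earlier by 4 hours 9 minutes.

the first, by 4 hours 9 minutes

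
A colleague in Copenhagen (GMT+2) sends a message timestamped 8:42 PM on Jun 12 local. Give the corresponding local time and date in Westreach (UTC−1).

5:42 PM on June 12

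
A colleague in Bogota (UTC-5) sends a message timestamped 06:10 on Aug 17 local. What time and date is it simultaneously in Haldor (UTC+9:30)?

In UTC: 06:10 + 5:00 = 11:10 on Aug 17.
Haldor is UTC+9:30: 11:10 + 9:30 = 20:40 on Aug 17.

20:40 on Aug 17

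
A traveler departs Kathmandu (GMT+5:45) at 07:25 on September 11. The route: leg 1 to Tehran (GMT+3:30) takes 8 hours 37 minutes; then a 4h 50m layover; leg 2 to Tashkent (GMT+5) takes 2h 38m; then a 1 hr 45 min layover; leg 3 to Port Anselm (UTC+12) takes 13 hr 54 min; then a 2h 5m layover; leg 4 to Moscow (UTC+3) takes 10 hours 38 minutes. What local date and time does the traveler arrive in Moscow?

01:07 on September 13

Convert departure to UTC: 07:25 − 5:45 = 01:40 UTC on Sep 11.
Add 8 hours and 37 minutes leg 1 → 10:17 UTC.
Add 4 hours 50 minutes layover in Tehran → 15:07 UTC.
Add 2 hours 38 minutes leg 2 → 17:45 UTC.
Add 1 hour and 45 minutes layover in Tashkent → 19:30 UTC.
Add 13 hours 54 minutes leg 3 → 09:24 UTC (Sep 12).
Add 2 hours 5 minutes layover in Port Anselm → 11:29 UTC.
Add 10 hours and 38 minutes leg 4 → 22:07 UTC.
Moscow is UTC+3:00, so local arrival = 22:07 + 3:00 = 01:07 on Sep 13.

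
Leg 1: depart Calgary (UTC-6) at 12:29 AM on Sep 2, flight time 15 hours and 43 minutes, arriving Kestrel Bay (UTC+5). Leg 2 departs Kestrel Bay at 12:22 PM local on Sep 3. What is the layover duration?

Convert departure to UTC: 12:29 AM + 6:00 = 6:29 AM UTC on Sep 2.
Add 15 hours 43 minutes flight time → 10:12 PM UTC.
Kestrel Bay is UTC+5:00, so local arrival = 10:12 PM + 5:00 = 3:12 AM on Sep 3.
Layover = 12:22 PM − 3:12 AM = 9 hours 10 minutes.

9 hours 10 minutes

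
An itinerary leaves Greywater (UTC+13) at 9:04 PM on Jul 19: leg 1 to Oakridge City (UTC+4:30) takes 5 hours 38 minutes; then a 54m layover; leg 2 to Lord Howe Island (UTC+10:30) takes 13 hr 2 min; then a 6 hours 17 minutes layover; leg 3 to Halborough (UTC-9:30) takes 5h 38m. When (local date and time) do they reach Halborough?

Convert departure to UTC: 9:04 PM − 13:00 = 8:04 AM UTC on Jul 19.
Add 5 hours 38 minutes leg 1 → 1:42 PM UTC.
Add 54 minutes layover in Oakridge City → 2:36 PM UTC.
Add 13 hours and 2 minutes leg 2 → 3:38 AM UTC (Jul 20).
Add 6 hours 17 minutes layover in Lord Howe Island → 9:55 AM UTC.
Add 5 hours 38 minutes leg 3 → 3:33 PM UTC.
Halborough is UTC−9:30, so local arrival = 3:33 PM − 9:30 = 6:03 AM on Jul 20.

6:03 AM on Jul 20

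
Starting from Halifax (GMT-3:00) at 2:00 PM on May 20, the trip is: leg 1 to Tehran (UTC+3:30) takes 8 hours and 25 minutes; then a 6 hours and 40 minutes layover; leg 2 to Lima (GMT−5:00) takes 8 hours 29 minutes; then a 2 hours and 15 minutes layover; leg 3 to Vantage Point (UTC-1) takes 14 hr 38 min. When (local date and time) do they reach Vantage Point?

8:27 AM on May 22

Convert departure to UTC: 2:00 PM + 3:00 = 5:00 PM UTC on May 20.
Add 8 hours and 25 minutes leg 1 → 1:25 AM UTC (May 21).
Add 6 hours and 40 minutes layover in Tehran → 8:05 AM UTC.
Add 8 hours and 29 minutes leg 2 → 4:34 PM UTC.
Add 2 hours and 15 minutes layover in Lima → 6:49 PM UTC.
Add 14 hours 38 minutes leg 3 → 9:27 AM UTC (May 22).
Vantage Point is UTC−1:00, so local arrival = 9:27 AM − 1:00 = 8:27 AM on May 22.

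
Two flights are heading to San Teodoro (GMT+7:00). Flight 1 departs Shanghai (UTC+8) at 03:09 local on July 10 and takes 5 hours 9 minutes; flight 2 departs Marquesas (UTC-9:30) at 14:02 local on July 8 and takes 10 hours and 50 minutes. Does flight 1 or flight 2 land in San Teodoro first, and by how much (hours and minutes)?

Flight 1 in UTC: 03:09 − 8:00 = 19:09 on Jul 9.
+5 hours 9 minutes → arrive 00:18 UTC on Jul 10.
Flight 2 in UTC: 14:02 + 9:30 = 23:32 on Jul 8.
+10 hours and 50 minutes → arrive 10:22 UTC on Jul 9.
Flight 2 lands earlier by 13 hours 56 minutes.

the second, by 13 hours 56 minutes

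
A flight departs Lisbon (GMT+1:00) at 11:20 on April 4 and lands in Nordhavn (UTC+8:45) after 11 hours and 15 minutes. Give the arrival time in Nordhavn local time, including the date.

Convert departure to UTC: 11:20 − 1:00 = 10:20 UTC on Apr 4.
Add 11 hours and 15 minutes travel time → 21:35 UTC.
Nordhavn is UTC+8:45, so local arrival = 21:35 + 8:45 = 06:20 on Apr 5.

06:20 on April 5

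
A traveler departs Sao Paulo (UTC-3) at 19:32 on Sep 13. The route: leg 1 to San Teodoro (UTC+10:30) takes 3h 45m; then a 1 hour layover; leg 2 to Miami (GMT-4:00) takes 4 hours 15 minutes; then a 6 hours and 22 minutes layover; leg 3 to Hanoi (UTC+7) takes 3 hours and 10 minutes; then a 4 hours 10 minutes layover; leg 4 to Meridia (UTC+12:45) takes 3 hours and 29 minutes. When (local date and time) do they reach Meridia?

Convert departure to UTC: 19:32 + 3:00 = 22:32 UTC on Sep 13.
Add 3 hours 45 minutes leg 1 → 02:17 UTC (Sep 14).
Add 1 hour layover in San Teodoro → 03:17 UTC.
Add 4 hours 15 minutes leg 2 → 07:32 UTC.
Add 6 hours 22 minutes layover in Miami → 13:54 UTC.
Add 3 hours and 10 minutes leg 3 → 17:04 UTC.
Add 4 hours 10 minutes layover in Hanoi → 21:14 UTC.
Add 3 hours and 29 minutes leg 4 → 00:43 UTC (Sep 15).
Meridia is UTC+12:45, so local arrival = 00:43 + 12:45 = 13:28 on Sep 15.

13:28 on Sep 15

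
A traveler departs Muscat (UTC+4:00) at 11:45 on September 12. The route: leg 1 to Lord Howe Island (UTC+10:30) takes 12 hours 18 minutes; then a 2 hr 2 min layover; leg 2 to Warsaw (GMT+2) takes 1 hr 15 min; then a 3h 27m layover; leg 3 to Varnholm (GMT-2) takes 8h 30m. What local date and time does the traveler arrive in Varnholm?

09:17 on September 13

Convert departure to UTC: 11:45 − 4:00 = 07:45 UTC on Sep 12.
Add 12 hours 18 minutes leg 1 → 20:03 UTC.
Add 2 hours 2 minutes layover in Lord Howe Island → 22:05 UTC.
Add 1 hour and 15 minutes leg 2 → 23:20 UTC.
Add 3 hours and 27 minutes layover in Warsaw → 02:47 UTC (Sep 13).
Add 8 hours 30 minutes leg 3 → 11:17 UTC.
Varnholm is UTC−2:00, so local arrival = 11:17 − 2:00 = 09:17 on Sep 13.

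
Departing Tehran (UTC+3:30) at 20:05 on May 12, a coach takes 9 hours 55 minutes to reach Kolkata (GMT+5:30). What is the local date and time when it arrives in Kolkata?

Kolkata is 2:00 ahead of Tehran.
After 9 hours 55 minutes it is 06:00 (May 13) in Tehran.
Shift by the zone difference: 06:00 + 2:00 = 08:00 on May 13 in Kolkata.

08:00 on May 13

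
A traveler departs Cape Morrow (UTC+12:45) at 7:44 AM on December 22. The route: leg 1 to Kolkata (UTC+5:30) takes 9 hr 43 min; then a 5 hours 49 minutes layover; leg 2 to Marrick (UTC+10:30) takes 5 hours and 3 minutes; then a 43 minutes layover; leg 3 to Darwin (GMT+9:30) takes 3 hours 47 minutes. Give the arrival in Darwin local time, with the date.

5:34 AM on Dec 23

Convert departure to UTC: 7:44 AM − 12:45 = 6:59 PM UTC on Dec 21.
Add 9 hours 43 minutes leg 1 → 4:42 AM UTC (Dec 22).
Add 5 hours and 49 minutes layover in Kolkata → 10:31 AM UTC.
Add 5 hours and 3 minutes leg 2 → 3:34 PM UTC.
Add 43 minutes layover in Marrick → 4:17 PM UTC.
Add 3 hours and 47 minutes leg 3 → 8:04 PM UTC.
Darwin is UTC+9:30, so local arrival = 8:04 PM + 9:30 = 5:34 AM on Dec 23.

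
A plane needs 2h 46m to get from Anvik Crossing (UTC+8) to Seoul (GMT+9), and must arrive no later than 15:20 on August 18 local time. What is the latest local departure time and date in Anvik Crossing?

11:34 on August 18

Target arrival in UTC: 15:20 − 9:00 = 06:20 on Aug 18.
Subtract 2 hours and 46 minutes → departure 03:34 UTC on Aug 18.
Anvik Crossing is UTC+8:00: 03:34 + 8:00 = 11:34 on Aug 18.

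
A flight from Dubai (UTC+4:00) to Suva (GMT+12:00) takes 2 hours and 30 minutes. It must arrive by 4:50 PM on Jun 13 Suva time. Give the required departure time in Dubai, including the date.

Target arrival in UTC: 4:50 PM − 12:00 = 4:50 AM on Jun 13.
Subtract 2 hours and 30 minutes → departure 2:20 AM UTC on Jun 13.
Dubai is UTC+4:00: 2:20 AM + 4:00 = 6:20 AM on Jun 13.

6:20 AM on Jun 13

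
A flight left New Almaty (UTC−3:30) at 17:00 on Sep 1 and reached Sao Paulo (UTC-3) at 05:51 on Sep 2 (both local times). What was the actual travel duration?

12 hours 21 minutes

Sao Paulo is 0:30 ahead of New Almaty.
Clock-face elapsed time (ignoring zones) is 12 hours 51 minutes.
Actual elapsed = 12 hours 51 minutes − 0:30 = 12 hours 21 minutes.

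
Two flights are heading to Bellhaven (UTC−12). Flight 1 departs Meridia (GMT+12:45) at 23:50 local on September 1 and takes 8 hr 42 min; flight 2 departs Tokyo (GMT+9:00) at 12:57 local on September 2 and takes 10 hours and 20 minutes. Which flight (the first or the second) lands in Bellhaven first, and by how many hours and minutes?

the first, by 18 hours 30 minutes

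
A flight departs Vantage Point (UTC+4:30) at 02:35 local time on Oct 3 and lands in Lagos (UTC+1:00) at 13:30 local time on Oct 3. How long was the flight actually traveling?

Departure in UTC: 02:35 − 4:30 = 22:05 on Oct 2.
Arrival in UTC: 13:30 − 1:00 = 12:30 on Oct 3.
Elapsed = 12:30 − 22:05 (+1 day) = 14 hours 25 minutes.

14 hours 25 minutes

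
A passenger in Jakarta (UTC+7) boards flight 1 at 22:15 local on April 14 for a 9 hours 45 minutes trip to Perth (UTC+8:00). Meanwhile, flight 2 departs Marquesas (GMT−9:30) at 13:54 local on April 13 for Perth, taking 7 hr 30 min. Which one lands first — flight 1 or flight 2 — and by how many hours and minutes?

the second, by 18 hours 6 minutes

Flight 1 in UTC: 22:15 − 7:00 = 15:15 on Apr 14.
+9 hours 45 minutes → arrive 01:00 UTC on Apr 15.
Flight 2 in UTC: 13:54 + 9:30 = 23:24 on Apr 13.
+7 hours and 30 minutes → arrive 06:54 UTC on Apr 14.
Flight 2 lands earlier by 18 hours 6 minutes.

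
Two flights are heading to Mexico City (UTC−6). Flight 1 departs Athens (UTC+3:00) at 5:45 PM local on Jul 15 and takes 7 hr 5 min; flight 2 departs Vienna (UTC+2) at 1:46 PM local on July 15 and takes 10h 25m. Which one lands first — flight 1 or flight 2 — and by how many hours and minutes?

Flight 1 in UTC: 5:45 PM − 3:00 = 2:45 PM on Jul 15.
+7 hours and 5 minutes → arrive 9:50 PM UTC on Jul 15.
Flight 2 in UTC: 1:46 PM − 2:00 = 11:46 AM on Jul 15.
+10 hours 25 minutes → arrive 10:11 PM UTC on Jul 15.
Flight 1 lands earlier by 21 minutes.

the first, by 21 minutes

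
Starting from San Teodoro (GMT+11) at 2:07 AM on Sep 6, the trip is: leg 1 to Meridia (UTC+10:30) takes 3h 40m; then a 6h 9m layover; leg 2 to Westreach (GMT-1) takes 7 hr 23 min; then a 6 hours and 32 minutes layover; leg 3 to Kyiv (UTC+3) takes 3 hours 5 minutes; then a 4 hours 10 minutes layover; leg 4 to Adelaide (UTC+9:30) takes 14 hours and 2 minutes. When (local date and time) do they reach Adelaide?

Convert departure to UTC: 2:07 AM − 11:00 = 3:07 PM UTC on Sep 5.
Add 3 hours and 40 minutes leg 1 → 6:47 PM UTC.
Add 6 hours 9 minutes layover in Meridia → 12:56 AM UTC (Sep 6).
Add 7 hours 23 minutes leg 2 → 8:19 AM UTC.
Add 6 hours and 32 minutes layover in Westreach → 2:51 PM UTC.
Add 3 hours and 5 minutes leg 3 → 5:56 PM UTC.
Add 4 hours 10 minutes layover in Kyiv → 10:06 PM UTC.
Add 14 hours and 2 minutes leg 4 → 12:08 PM UTC (Sep 7).
Adelaide is UTC+9:30, so local arrival = 12:08 PM + 9:30 = 9:38 PM on Sep 7.

9:38 PM on Sep 7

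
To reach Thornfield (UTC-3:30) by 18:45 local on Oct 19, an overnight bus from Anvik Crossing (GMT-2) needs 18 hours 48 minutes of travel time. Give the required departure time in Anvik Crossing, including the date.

Target arrival in UTC: 18:45 + 3:30 = 22:15 on Oct 19.
Subtract 18 hours and 48 minutes → departure 03:27 UTC on Oct 19.
Anvik Crossing is UTC−2:00: 03:27 − 2:00 = 01:27 on Oct 19.

01:27 on October 19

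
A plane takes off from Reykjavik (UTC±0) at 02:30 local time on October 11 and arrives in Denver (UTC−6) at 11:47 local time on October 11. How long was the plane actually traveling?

15 hours 17 minutes

Departure is already UTC: 02:30 on Oct 11.
Arrival in UTC: 11:47 + 6:00 = 17:47 on Oct 11.
Elapsed = 17:47 − 02:30 = 15 hours 17 minutes.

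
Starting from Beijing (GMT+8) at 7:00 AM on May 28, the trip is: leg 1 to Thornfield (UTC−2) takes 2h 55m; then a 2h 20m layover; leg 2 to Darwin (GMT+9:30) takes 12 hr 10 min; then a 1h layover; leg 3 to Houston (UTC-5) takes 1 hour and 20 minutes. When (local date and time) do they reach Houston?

1:45 PM on May 28

Convert departure to UTC: 7:00 AM − 8:00 = 11:00 PM UTC on May 27.
Add 2 hours 55 minutes leg 1 → 1:55 AM UTC (May 28).
Add 2 hours 20 minutes layover in Thornfield → 4:15 AM UTC.
Add 12 hours and 10 minutes leg 2 → 4:25 PM UTC.
Add 1 hour layover in Darwin → 5:25 PM UTC.
Add 1 hour 20 minutes leg 3 → 6:45 PM UTC.
Houston is UTC−5:00, so local arrival = 6:45 PM − 5:00 = 1:45 PM on May 28.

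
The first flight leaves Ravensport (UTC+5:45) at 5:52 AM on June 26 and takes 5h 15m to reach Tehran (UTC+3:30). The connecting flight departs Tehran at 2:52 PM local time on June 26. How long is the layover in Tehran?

6 hours

Convert departure to UTC: 5:52 AM − 5:45 = 12:07 AM UTC on Jun 26.
Add 5 hours and 15 minutes flight time → 5:22 AM UTC.
Tehran is UTC+3:30, so local arrival = 5:22 AM + 3:30 = 8:52 AM on Jun 26.
Layover = 2:52 PM − 8:52 AM = 6 hours.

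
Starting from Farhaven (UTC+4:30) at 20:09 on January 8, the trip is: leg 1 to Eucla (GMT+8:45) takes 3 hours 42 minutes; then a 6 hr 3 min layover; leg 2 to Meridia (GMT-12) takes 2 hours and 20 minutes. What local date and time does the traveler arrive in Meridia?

15:44 on January 8

Convert departure to UTC: 20:09 − 4:30 = 15:39 UTC on Jan 8.
Add 3 hours 42 minutes leg 1 → 19:21 UTC.
Add 6 hours 3 minutes layover in Eucla → 01:24 UTC (Jan 9).
Add 2 hours and 20 minutes leg 2 → 03:44 UTC.
Meridia is UTC−12:00, so local arrival = 03:44 − 12:00 = 15:44 on Jan 8.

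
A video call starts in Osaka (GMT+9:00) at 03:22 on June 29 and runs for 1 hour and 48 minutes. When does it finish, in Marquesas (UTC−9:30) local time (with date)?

Convert start to UTC: 03:22 − 9:00 = 18:22 UTC on Jun 28.
Add 1 hour 48 minutes duration → 20:10 UTC.
Marquesas is UTC−9:30, so local end time = 20:10 − 9:30 = 10:40 on Jun 28.

10:40 on June 28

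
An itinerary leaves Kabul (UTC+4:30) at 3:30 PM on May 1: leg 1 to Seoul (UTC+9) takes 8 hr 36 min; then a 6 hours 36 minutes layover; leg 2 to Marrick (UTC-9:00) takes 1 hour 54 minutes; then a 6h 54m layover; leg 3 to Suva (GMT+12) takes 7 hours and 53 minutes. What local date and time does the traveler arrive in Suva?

Convert departure to UTC: 3:30 PM − 4:30 = 11:00 AM UTC on May 1.
Add 8 hours 36 minutes leg 1 → 7:36 PM UTC.
Add 6 hours 36 minutes layover in Seoul → 2:12 AM UTC (May 2).
Add 1 hour and 54 minutes leg 2 → 4:06 AM UTC.
Add 6 hours 54 minutes layover in Marrick → 11:00 AM UTC.
Add 7 hours 53 minutes leg 3 → 6:53 PM UTC.
Suva is UTC+12:00, so local arrival = 6:53 PM + 12:00 = 6:53 AM on May 3.

6:53 AM on May 3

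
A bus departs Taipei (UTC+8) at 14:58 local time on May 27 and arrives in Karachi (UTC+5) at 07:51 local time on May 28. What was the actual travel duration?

Karachi is 3:00 behind Taipei.
Clock-face elapsed time (ignoring zones) is 16 hours 53 minutes.
Actual elapsed = 16 hours 53 minutes + 3:00 = 19 hours 53 minutes.

19 hours 53 minutes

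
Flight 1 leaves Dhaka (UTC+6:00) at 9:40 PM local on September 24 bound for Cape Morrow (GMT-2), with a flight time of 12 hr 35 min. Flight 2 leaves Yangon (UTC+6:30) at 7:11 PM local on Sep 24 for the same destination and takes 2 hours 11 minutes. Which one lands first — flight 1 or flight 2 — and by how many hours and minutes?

Flight 1 in UTC: 9:40 PM − 6:00 = 3:40 PM on Sep 24.
+12 hours 35 minutes → arrive 4:15 AM UTC on Sep 25.
Flight 2 in UTC: 7:11 PM − 6:30 = 12:41 PM on Sep 24.
+2 hours 11 minutes → arrive 2:52 PM UTC on Sep 24.
Flight 2 lands earlier by 13 hours 23 minutes.

the second, by 13 hours 23 minutes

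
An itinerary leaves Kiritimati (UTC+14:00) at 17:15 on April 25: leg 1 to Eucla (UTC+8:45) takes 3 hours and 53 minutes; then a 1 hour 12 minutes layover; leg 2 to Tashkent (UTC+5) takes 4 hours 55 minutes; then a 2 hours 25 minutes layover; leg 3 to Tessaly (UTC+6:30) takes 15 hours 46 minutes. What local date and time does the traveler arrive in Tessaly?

13:56 on April 26

Convert departure to UTC: 17:15 − 14:00 = 03:15 UTC on Apr 25.
Add 3 hours and 53 minutes leg 1 → 07:08 UTC.
Add 1 hour 12 minutes layover in Eucla → 08:20 UTC.
Add 4 hours 55 minutes leg 2 → 13:15 UTC.
Add 2 hours 25 minutes layover in Tashkent → 15:40 UTC.
Add 15 hours 46 minutes leg 3 → 07:26 UTC (Apr 26).
Tessaly is UTC+6:30, so local arrival = 07:26 + 6:30 = 13:56 on Apr 26.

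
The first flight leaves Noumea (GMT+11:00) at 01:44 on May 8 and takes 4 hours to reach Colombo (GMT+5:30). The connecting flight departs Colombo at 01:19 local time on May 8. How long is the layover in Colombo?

1 hour 5 minutes

Convert departure to UTC: 01:44 − 11:00 = 14:44 UTC on May 7.
Add 4 hours flight time → 18:44 UTC.
Colombo is UTC+5:30, so local arrival = 18:44 + 5:30 = 00:14 on May 8.
Layover = 01:19 − 00:14 = 1 hour 5 minutes.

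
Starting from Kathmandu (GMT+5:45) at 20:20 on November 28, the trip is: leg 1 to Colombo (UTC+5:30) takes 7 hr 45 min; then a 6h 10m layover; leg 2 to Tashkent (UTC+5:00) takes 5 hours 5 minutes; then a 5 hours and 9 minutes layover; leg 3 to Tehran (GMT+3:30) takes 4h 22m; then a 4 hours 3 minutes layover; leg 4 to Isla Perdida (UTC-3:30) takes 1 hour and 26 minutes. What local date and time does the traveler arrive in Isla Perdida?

21:05 on November 29

Convert departure to UTC: 20:20 − 5:45 = 14:35 UTC on Nov 28.
Add 7 hours and 45 minutes leg 1 → 22:20 UTC.
Add 6 hours and 10 minutes layover in Colombo → 04:30 UTC (Nov 29).
Add 5 hours 5 minutes leg 2 → 09:35 UTC.
Add 5 hours 9 minutes layover in Tashkent → 14:44 UTC.
Add 4 hours 22 minutes leg 3 → 19:06 UTC.
Add 4 hours and 3 minutes layover in Tehran → 23:09 UTC.
Add 1 hour 26 minutes leg 4 → 00:35 UTC (Nov 30).
Isla Perdida is UTC−3:30, so local arrival = 00:35 − 3:30 = 21:05 on Nov 29.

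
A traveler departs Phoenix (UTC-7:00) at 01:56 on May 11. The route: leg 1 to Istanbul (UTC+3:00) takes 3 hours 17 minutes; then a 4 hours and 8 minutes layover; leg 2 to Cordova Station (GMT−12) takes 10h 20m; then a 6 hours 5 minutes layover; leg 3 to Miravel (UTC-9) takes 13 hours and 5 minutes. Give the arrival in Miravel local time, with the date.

Convert departure to UTC: 01:56 + 7:00 = 08:56 UTC on May 11.
Add 3 hours and 17 minutes leg 1 → 12:13 UTC.
Add 4 hours 8 minutes layover in Istanbul → 16:21 UTC.
Add 10 hours and 20 minutes leg 2 → 02:41 UTC (May 12).
Add 6 hours 5 minutes layover in Cordova Station → 08:46 UTC.
Add 13 hours and 5 minutes leg 3 → 21:51 UTC.
Miravel is UTC−9:00, so local arrival = 21:51 − 9:00 = 12:51 on May 12.

12:51 on May 12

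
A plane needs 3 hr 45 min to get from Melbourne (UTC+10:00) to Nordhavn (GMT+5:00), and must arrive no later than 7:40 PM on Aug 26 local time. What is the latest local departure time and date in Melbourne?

8:55 PM on August 26

Target arrival in UTC: 7:40 PM − 5:00 = 2:40 PM on Aug 26.
Subtract 3 hours and 45 minutes → departure 10:55 AM UTC on Aug 26.
Melbourne is UTC+10:00: 10:55 AM + 10:00 = 8:55 PM on Aug 26.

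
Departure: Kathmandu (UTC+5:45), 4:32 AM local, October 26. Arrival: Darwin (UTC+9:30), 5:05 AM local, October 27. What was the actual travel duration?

20 hours 48 minutes

Departure in UTC: 4:32 AM − 5:45 = 10:47 PM on Oct 25.
Arrival in UTC: 5:05 AM − 9:30 = 7:35 PM on Oct 26.
Elapsed = 7:35 PM − 10:47 PM (+1 day) = 20 hours 48 minutes.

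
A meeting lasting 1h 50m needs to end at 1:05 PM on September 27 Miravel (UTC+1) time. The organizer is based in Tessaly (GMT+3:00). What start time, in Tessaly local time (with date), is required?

1:15 PM on Sep 27

Target end time in UTC: 1:05 PM − 1:00 = 12:05 PM on Sep 27.
Subtract 1 hour 50 minutes → start 10:15 AM UTC on Sep 27.
Tessaly is UTC+3:00: 10:15 AM + 3:00 = 1:15 PM on Sep 27.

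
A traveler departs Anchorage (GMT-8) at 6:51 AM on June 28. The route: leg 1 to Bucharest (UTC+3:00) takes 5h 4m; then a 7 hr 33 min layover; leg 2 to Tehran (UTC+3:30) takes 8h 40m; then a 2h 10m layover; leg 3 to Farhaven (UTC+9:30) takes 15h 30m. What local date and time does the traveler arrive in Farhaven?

3:18 PM on Jun 30

Convert departure to UTC: 6:51 AM + 8:00 = 2:51 PM UTC on Jun 28.
Add 5 hours 4 minutes leg 1 → 7:55 PM UTC.
Add 7 hours 33 minutes layover in Bucharest → 3:28 AM UTC (Jun 29).
Add 8 hours 40 minutes leg 2 → 12:08 PM UTC.
Add 2 hours and 10 minutes layover in Tehran → 2:18 PM UTC.
Add 15 hours 30 minutes leg 3 → 5:48 AM UTC (Jun 30).
Farhaven is UTC+9:30, so local arrival = 5:48 AM + 9:30 = 3:18 PM on Jun 30.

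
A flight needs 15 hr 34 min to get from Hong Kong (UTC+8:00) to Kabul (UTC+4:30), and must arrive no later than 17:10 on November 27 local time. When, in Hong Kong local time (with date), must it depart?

Target arrival in UTC: 17:10 − 4:30 = 12:40 on Nov 27.
Subtract 15 hours 34 minutes → departure 21:06 UTC on Nov 26.
Hong Kong is UTC+8:00: 21:06 + 8:00 = 05:06 on Nov 27.

05:06 on November 27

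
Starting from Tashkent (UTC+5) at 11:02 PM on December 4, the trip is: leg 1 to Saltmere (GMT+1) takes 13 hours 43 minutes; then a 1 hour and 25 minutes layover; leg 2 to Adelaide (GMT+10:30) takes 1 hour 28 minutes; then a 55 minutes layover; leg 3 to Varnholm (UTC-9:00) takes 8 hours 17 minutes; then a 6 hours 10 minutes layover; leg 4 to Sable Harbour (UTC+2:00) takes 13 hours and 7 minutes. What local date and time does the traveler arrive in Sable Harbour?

5:07 PM on Dec 6

Convert departure to UTC: 11:02 PM − 5:00 = 6:02 PM UTC on Dec 4.
Add 13 hours 43 minutes leg 1 → 7:45 AM UTC (Dec 5).
Add 1 hour 25 minutes layover in Saltmere → 9:10 AM UTC.
Add 1 hour and 28 minutes leg 2 → 10:38 AM UTC.
Add 55 minutes layover in Adelaide → 11:33 AM UTC.
Add 8 hours 17 minutes leg 3 → 7:50 PM UTC.
Add 6 hours 10 minutes layover in Varnholm → 2:00 AM UTC (Dec 6).
Add 13 hours 7 minutes leg 4 → 3:07 PM UTC.
Sable Harbour is UTC+2:00, so local arrival = 3:07 PM + 2:00 = 5:07 PM on Dec 6.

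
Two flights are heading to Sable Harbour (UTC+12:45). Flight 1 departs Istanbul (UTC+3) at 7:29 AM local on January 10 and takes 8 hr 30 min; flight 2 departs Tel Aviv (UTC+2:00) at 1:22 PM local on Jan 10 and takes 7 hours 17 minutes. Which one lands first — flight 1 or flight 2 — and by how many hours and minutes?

the first, by 5 hours 40 minutes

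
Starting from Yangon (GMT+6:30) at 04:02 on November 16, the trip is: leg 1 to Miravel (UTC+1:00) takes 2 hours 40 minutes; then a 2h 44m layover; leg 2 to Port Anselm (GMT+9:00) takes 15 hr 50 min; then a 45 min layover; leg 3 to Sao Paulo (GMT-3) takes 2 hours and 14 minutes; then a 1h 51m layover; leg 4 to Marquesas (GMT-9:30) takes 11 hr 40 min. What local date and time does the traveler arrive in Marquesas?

Convert departure to UTC: 04:02 − 6:30 = 21:32 UTC on Nov 15.
Add 2 hours and 40 minutes leg 1 → 00:12 UTC (Nov 16).
Add 2 hours 44 minutes layover in Miravel → 02:56 UTC.
Add 15 hours 50 minutes leg 2 → 18:46 UTC.
Add 45 minutes layover in Port Anselm → 19:31 UTC.
Add 2 hours 14 minutes leg 3 → 21:45 UTC.
Add 1 hour 51 minutes layover in Sao Paulo → 23:36 UTC.
Add 11 hours and 40 minutes leg 4 → 11:16 UTC (Nov 17).
Marquesas is UTC−9:30, so local arrival = 11:16 − 9:30 = 01:46 on Nov 17.

01:46 on November 17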